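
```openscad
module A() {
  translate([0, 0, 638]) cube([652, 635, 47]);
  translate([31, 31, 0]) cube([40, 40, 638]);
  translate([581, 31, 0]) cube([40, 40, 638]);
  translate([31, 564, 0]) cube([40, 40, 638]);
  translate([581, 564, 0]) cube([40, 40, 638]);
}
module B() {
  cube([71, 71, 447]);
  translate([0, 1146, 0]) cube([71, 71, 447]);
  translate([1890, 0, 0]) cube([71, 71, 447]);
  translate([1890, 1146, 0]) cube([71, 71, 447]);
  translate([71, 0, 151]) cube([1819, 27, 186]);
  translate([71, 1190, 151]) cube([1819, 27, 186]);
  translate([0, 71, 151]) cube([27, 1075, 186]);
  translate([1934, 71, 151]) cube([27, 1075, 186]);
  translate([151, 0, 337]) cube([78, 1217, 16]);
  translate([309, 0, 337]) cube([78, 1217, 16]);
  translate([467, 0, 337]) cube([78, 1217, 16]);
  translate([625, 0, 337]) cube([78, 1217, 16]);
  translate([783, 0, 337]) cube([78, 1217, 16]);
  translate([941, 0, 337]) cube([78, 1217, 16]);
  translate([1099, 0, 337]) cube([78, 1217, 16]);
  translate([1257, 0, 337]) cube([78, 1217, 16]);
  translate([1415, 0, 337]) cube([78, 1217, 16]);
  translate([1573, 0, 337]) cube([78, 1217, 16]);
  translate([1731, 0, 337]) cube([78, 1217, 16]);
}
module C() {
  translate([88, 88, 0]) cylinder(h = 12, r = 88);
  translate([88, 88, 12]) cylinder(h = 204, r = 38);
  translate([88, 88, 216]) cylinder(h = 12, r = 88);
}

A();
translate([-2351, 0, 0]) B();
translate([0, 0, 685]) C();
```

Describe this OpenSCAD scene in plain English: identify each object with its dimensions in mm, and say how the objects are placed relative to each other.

A is a rectangular dining table. The top is 652×635×47 mm with its upper surface at z = 685 mm. It stands on four 40×40 mm square legs, each inset 31 mm from the nearest pair of top edges, running from the floor to the underside of the top.

B is a bed frame 1961 mm long (x) by 1217 mm wide (y). Four 71×71 mm corner posts, 447 mm tall, at the corners of the footprint. Four rails of 27 mm thickness and 186 mm height run between adjacent posts with their undersides at z = 151 mm, their outer faces flush with the outside of the frame (the two x-running rails run between the posts' inner faces; the two y-running rails run between the posts' inner faces). 11 slats, each 78 mm wide (x) and 16 mm thick, lie across the top of the two x-running rails, running the full 1217 mm width of the frame in y; the slats are evenly spaced along x between the inner faces of the end posts with equal gaps (rounded down to the nearest mm) at the −x end and between each pair — any rounding remainder accumulates at the +x end.

C is a spool: two coaxial disc flanges of radius 88 mm and thickness 12 mm, joined by a core cylinder of radius 38 mm and height 204 mm. The lower flange rests on z = 0 and the three cylinders share a vertical axis.

The bed frame is on the floor beside the table on its −x side. The spool is on top of the table.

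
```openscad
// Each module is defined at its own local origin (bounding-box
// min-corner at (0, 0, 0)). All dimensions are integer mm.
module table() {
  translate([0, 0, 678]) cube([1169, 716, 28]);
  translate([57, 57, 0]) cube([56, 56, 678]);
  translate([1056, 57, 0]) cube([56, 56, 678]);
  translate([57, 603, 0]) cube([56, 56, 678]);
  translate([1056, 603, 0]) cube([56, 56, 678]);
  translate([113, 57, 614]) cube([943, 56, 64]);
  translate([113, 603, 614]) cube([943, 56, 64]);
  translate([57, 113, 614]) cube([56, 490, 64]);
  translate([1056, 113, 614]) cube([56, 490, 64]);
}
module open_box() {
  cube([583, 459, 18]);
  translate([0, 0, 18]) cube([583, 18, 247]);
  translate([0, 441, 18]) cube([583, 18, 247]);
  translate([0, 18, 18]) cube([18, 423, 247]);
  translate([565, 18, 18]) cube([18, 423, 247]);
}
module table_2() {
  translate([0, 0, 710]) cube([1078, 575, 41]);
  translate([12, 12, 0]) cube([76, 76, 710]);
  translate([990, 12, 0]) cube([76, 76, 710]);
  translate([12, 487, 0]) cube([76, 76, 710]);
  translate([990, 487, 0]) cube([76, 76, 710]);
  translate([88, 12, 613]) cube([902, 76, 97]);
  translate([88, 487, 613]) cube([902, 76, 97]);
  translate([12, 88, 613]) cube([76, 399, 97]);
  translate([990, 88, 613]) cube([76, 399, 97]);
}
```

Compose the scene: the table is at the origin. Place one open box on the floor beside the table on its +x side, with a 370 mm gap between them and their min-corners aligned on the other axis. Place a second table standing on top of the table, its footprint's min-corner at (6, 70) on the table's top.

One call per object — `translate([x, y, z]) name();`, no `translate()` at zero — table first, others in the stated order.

table();
translate([1539, 0, 0]) open_box();
translate([6, 70, 706]) table_2();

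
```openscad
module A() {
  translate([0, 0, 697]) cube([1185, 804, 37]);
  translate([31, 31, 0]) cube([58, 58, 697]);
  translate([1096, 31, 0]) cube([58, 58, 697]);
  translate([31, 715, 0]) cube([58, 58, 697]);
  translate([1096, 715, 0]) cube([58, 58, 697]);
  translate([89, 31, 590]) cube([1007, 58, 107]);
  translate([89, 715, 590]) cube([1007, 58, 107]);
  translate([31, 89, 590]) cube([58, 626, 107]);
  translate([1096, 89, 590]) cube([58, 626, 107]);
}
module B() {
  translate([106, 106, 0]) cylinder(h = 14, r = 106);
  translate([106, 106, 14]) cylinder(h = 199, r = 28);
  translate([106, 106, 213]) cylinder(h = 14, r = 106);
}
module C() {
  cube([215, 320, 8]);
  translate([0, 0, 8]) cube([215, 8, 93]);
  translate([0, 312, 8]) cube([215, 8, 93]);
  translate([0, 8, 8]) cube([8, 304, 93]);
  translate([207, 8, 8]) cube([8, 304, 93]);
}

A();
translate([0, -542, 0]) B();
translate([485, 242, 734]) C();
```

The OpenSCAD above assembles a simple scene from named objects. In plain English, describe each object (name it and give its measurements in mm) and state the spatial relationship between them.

A is a table with a 1185×804 mm rectangular top, 37 mm thick, top surface at z = 734 mm, supported by four 58×58 mm square legs, each inset 31 mm from the nearest pair of top edges, running from the floor. Four apron rails, 58 mm thick and 107 mm tall, run between adjacent legs with their top edges flush with the underside of the top and their outer faces flush with the legs' outer faces.

B is a spool: two coaxial disc flanges of radius 106 mm and thickness 14 mm, joined by a core cylinder of radius 28 mm and height 199 mm. The lower flange rests on z = 0 and the three cylinders share a vertical axis.

C is an open storage box with external size 215×320×101 mm and wall thickness 8 mm (the base is also 8 mm thick). The base covers the whole footprint; the four walls stand on the base, with the y-facing walls full-width and the x-facing walls fitting between their inner faces.

The spool is on the floor beside the table on its −y side. The open box is on top of the table, centred.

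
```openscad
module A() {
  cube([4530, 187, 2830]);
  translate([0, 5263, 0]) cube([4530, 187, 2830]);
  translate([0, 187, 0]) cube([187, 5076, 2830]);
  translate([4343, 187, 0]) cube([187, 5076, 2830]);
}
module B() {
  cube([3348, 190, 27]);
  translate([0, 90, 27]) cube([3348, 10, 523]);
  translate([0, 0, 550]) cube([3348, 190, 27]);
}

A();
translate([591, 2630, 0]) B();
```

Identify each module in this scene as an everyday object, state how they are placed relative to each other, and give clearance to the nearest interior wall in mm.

A is a house frame. B is an I-beam. The I-beam sits inside the house frame, centred. The clearance to the nearest interior wall is 404 mm.

Clearances: x = 404, y = 2443; minimum 404 mm.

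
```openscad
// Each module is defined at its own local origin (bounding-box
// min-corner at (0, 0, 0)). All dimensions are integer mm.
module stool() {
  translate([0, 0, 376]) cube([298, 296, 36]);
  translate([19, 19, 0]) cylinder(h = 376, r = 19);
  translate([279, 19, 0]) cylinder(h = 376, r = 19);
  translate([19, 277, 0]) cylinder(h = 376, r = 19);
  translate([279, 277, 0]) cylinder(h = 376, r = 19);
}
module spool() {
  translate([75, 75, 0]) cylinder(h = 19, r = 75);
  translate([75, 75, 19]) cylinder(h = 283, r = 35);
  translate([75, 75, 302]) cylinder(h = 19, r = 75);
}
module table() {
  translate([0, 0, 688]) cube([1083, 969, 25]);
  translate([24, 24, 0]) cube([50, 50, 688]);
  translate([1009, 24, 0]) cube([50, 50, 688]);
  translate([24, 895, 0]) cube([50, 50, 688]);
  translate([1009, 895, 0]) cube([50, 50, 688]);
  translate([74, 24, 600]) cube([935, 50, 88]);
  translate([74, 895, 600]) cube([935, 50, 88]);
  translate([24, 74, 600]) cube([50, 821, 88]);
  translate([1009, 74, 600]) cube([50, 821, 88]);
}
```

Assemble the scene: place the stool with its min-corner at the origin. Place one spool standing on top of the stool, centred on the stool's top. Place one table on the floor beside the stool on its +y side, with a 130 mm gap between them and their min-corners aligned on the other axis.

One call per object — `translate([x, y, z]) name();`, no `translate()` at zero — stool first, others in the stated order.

stool();
translate([74, 73, 412]) spool();
translate([0, 426, 0]) table();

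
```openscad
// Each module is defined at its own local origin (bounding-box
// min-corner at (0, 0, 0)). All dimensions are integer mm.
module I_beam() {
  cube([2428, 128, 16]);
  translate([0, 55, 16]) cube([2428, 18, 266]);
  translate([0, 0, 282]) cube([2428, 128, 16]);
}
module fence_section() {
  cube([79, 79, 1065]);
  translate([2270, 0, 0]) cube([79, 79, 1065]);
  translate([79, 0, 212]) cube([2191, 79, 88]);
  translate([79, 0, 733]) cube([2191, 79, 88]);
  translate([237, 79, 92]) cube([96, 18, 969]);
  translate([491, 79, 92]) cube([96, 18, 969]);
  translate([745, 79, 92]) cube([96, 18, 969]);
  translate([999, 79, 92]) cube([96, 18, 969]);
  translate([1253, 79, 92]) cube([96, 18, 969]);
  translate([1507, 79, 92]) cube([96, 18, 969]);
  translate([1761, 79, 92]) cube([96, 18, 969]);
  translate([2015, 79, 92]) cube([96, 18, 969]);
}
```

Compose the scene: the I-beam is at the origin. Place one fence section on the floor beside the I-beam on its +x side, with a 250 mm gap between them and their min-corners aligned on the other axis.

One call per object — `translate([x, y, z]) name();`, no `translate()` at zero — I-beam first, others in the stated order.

I_beam();
translate([2678, 0, 0]) fence_section();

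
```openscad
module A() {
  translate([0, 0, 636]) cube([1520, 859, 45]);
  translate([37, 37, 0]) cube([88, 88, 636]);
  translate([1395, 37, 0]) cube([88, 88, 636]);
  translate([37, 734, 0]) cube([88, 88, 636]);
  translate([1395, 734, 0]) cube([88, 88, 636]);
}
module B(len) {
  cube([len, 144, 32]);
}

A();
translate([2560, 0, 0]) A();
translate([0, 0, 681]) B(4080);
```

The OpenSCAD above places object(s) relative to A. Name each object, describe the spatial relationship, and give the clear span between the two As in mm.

A is a table. B is a beam. A beam spans the tops of two tables. The clear span between the two tables is 1040 mm.

Second table starts at x = 2560; first ends at x = 1520; clear span = 2560 − 1520 = 1040 mm.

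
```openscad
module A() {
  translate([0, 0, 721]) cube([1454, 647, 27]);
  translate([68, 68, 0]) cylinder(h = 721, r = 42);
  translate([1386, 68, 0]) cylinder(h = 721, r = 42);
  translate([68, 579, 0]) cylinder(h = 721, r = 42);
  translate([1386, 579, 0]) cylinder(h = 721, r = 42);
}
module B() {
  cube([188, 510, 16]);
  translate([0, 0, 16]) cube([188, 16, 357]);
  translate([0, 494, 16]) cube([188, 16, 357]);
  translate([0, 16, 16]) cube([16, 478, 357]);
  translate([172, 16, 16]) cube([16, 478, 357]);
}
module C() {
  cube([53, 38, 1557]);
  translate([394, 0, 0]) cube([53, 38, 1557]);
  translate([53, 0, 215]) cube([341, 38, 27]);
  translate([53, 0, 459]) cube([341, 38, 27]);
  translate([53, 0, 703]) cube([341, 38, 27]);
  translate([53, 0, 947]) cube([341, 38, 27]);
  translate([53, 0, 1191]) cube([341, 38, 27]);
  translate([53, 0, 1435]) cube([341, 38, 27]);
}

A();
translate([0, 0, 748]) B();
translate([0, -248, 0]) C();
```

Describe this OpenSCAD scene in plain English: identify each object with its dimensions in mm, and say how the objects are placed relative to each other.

A is a table with a 1454×647 mm rectangular top, 27 mm thick, top surface at z = 748 mm, supported by four round legs of 84 mm diameter, each leg's bounding box inset 26 mm from the nearest pair of top edges, running from the floor.

B is an open storage box with external size 188×510×373 mm and wall thickness 16 mm (the base is also 16 mm thick). The base covers the whole footprint; the four walls stand on the base, with the y-facing walls full-width and the x-facing walls fitting between their inner faces.

C is a straight ladder. Two 53×38 mm vertical rails, 1557 mm tall, stand 447 mm apart (outside-to-outside) with their front faces coplanar on the −y side. 6 rungs, each 38 mm deep and 27 mm tall, span between the inner faces of the rails, front faces flush with the rails. The lowest rung's underside is at z = 215 mm and rungs are spaced 244 mm apart (underside to underside).

The open box is on top of the table. The ladder is on the floor beside the table on its −y side.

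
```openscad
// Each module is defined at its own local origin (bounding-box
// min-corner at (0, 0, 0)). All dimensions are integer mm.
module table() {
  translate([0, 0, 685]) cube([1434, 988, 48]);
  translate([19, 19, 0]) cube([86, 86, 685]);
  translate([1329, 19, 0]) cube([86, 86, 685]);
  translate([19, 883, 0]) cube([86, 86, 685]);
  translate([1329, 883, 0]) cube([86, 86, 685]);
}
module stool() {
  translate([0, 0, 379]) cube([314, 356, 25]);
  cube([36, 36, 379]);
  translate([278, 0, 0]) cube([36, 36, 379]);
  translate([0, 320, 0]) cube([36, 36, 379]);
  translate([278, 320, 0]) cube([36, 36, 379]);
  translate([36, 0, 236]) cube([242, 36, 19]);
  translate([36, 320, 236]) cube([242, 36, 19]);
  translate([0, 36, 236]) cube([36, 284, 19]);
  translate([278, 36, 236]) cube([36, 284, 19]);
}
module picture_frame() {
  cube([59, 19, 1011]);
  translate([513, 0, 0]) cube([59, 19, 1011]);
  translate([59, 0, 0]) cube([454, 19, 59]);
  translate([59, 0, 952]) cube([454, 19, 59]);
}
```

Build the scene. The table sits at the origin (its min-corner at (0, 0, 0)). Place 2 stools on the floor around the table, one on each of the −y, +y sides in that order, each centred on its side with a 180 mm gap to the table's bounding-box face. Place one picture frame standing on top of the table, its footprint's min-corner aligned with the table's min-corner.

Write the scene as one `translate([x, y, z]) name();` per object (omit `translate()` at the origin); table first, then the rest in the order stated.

table();
translate([560, -536, 0]) stool();
translate([560, 1168, 0]) stool();
translate([0, 0, 733]) picture_frame();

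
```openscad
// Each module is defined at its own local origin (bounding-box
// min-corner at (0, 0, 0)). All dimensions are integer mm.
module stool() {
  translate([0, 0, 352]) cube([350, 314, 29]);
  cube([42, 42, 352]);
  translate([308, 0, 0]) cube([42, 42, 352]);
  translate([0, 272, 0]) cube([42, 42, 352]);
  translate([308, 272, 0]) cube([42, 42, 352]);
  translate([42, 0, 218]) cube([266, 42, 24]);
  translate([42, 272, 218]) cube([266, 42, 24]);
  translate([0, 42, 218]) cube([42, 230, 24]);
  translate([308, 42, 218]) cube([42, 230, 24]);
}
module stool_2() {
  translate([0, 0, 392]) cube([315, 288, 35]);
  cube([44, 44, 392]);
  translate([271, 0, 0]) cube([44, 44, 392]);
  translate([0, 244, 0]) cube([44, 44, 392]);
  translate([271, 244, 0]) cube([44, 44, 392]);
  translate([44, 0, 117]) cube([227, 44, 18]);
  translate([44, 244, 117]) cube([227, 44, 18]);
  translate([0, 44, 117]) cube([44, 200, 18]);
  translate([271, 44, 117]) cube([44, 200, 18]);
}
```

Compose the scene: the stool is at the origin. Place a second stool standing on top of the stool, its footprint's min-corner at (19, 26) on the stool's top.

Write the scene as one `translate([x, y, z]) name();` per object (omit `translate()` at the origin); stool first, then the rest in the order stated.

stool();
translate([19, 26, 381]) stool_2();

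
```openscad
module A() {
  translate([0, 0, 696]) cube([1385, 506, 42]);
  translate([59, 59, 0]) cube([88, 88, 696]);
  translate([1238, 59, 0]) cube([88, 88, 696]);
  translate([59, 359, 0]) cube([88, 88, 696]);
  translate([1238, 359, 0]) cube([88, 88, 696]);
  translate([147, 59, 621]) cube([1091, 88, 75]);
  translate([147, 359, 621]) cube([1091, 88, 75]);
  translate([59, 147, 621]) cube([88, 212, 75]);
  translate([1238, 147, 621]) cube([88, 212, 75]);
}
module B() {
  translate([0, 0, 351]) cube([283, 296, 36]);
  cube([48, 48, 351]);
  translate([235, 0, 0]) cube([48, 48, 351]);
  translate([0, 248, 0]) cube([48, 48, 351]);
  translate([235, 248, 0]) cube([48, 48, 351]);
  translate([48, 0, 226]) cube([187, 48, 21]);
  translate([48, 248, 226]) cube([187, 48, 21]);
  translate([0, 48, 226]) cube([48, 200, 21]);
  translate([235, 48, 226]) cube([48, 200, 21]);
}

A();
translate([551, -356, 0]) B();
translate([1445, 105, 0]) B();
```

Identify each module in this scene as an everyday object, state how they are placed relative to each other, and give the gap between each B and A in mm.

A is a table. B is a stool. Two stools sit around the table at the −y, +x sides. The gap between each stool and the table is 60 mm.

Each stool's nearest face is 60 mm from the table's bounding box.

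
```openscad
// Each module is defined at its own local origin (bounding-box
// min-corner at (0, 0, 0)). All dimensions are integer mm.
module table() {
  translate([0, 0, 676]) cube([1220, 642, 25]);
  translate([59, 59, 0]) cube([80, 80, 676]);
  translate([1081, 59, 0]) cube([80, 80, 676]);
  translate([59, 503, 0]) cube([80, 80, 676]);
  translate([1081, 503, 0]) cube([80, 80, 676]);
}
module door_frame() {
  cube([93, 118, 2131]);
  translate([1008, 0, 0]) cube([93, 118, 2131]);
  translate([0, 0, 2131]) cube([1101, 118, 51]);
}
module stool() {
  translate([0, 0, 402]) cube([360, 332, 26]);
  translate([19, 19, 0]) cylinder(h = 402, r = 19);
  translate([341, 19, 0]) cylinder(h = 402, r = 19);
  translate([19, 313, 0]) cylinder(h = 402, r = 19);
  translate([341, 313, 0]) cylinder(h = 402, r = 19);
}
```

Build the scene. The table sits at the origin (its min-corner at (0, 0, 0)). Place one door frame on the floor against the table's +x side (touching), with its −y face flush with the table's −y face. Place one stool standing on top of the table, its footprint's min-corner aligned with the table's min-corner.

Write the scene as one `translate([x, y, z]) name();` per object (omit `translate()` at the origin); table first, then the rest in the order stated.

table();
translate([1220, 0, 0]) door_frame();
translate([0, 0, 701]) stool();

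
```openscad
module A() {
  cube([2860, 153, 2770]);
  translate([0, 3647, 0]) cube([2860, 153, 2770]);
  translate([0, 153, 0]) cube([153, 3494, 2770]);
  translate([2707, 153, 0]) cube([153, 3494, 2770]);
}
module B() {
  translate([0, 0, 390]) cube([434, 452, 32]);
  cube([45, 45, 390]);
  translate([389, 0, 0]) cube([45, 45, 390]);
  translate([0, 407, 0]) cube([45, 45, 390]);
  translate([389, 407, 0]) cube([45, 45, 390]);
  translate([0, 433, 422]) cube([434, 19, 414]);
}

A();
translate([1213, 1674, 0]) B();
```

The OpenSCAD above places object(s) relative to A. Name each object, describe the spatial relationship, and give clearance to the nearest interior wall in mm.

Clearances: x = 1060, y = 1521; minimum 1060 mm.

A is a house frame. B is a chair. The chair sits inside the house frame, centred. The clearance to the nearest interior wall is 1060 mm.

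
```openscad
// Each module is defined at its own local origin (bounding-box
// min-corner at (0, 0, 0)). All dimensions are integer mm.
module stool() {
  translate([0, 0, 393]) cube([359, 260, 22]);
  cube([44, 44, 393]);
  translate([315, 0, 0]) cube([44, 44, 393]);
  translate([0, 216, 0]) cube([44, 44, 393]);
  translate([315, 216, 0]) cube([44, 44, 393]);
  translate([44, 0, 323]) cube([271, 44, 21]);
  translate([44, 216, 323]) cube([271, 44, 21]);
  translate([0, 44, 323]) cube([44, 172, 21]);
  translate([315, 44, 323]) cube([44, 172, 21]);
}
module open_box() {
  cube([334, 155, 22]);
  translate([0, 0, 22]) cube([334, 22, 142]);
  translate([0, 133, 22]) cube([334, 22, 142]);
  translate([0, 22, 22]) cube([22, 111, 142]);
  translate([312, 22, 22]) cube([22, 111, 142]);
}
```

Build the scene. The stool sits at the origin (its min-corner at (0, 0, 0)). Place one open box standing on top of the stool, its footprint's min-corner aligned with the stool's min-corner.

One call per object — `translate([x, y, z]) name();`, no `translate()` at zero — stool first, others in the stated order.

stool();
translate([0, 0, 415]) open_box();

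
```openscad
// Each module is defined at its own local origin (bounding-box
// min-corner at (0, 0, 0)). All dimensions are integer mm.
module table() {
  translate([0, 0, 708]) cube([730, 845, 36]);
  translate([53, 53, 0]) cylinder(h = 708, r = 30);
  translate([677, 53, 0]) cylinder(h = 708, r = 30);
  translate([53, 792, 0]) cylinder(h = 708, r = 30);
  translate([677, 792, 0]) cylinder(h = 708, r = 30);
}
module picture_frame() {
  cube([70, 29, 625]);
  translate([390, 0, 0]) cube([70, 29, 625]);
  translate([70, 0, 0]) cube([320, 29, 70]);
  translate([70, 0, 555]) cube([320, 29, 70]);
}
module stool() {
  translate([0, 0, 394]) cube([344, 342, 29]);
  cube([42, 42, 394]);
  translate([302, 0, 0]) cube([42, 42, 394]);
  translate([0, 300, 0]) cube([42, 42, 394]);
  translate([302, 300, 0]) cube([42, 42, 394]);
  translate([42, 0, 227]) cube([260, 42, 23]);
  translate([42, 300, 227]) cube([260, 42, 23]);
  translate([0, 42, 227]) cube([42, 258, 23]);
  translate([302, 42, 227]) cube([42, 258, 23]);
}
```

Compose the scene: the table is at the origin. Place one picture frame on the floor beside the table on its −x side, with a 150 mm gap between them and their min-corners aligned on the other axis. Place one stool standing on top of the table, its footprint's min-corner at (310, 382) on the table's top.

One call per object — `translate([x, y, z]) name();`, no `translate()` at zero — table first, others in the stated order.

table();
translate([-610, 0, 0]) picture_frame();
translate([310, 382, 744]) stool();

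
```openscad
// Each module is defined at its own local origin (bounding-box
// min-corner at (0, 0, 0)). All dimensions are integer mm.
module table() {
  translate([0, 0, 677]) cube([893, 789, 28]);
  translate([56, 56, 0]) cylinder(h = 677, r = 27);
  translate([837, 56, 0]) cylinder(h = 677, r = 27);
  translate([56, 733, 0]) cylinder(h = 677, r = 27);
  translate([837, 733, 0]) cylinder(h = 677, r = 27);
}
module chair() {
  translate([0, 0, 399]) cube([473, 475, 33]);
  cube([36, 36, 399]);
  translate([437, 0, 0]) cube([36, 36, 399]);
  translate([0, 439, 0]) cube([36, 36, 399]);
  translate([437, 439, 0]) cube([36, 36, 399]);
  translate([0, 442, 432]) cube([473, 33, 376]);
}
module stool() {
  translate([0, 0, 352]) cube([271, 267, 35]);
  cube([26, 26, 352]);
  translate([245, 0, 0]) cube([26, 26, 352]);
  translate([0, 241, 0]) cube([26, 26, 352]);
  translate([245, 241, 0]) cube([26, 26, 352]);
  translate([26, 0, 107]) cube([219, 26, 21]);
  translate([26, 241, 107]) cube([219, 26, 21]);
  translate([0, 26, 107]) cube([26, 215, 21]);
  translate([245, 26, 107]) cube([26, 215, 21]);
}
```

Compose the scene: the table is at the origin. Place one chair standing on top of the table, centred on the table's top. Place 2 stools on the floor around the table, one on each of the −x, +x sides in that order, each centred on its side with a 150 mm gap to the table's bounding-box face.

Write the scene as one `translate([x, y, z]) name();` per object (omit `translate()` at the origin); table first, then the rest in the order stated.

table();
translate([210, 157, 705]) chair();
translate([-421, 261, 0]) stool();
translate([1043, 261, 0]) stool();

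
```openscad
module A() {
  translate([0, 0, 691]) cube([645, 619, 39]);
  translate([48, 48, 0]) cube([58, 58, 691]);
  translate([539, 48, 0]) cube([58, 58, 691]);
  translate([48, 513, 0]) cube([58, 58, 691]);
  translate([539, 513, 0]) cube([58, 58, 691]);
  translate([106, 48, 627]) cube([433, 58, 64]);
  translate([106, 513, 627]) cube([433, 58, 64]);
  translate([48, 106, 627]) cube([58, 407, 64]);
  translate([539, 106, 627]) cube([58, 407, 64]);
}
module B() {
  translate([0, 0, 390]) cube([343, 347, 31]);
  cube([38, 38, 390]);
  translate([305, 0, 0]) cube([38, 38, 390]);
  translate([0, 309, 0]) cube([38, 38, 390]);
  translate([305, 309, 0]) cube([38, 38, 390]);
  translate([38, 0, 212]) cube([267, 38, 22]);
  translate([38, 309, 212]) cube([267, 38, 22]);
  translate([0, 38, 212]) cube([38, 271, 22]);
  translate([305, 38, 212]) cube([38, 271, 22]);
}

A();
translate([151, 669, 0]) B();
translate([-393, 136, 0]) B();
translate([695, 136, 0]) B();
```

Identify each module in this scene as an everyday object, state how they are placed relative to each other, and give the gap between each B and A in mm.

A is a table. B is a stool. Three stools sit around the table at the +y, −x, +x sides. The gap between each stool and the table is 50 mm.

Each stool's nearest face is 50 mm from the table's bounding box.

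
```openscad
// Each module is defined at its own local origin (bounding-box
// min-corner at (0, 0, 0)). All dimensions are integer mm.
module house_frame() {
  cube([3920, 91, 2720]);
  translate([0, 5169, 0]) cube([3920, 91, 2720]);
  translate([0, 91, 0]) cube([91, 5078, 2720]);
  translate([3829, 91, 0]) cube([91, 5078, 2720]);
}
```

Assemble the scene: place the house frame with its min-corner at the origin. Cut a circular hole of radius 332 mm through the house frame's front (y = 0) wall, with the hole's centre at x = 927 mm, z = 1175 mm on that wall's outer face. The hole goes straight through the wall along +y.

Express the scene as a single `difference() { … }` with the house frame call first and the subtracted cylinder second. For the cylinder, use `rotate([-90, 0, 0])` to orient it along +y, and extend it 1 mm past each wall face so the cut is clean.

difference() {
  house_frame();
  translate([927, -1, 1175]) rotate([-90, 0, 0]) cylinder(h = 93, r = 332);
}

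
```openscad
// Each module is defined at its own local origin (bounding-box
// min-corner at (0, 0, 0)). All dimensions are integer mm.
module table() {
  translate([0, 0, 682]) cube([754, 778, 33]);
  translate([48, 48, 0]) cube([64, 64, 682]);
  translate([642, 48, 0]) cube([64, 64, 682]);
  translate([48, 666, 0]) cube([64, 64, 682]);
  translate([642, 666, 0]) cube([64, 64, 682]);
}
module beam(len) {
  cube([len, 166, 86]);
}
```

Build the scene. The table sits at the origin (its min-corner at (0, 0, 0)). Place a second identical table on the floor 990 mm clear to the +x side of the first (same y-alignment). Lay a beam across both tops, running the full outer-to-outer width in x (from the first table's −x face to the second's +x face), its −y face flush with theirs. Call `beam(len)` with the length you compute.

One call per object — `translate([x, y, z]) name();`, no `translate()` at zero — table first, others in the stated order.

table();
translate([1744, 0, 0]) table();
translate([0, 0, 715]) beam(2498);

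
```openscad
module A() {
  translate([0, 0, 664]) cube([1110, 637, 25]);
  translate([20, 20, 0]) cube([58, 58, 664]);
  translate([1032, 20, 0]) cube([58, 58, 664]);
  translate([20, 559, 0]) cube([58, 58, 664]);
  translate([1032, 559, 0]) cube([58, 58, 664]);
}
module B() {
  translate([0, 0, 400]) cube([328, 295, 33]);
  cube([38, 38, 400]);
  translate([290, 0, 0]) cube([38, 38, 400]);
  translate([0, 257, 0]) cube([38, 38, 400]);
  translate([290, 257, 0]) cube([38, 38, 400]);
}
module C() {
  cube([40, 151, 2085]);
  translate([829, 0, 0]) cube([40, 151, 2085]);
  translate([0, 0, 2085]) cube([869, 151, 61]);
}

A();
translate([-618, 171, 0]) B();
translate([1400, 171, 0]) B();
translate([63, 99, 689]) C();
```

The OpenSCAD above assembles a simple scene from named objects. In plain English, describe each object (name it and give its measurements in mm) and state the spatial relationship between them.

A is a table: top 1110 mm (x) × 637 mm (y), 25 mm thick, upper face at z = 689 mm, on four 58×58 mm square legs, each inset 20 mm from the nearest pair of top edges, running from z = 0 to the bottom of the top.

B is a four-legged stool. The seat is 328×295 mm, 33 mm thick, top at z = 433 mm. It stands on four square legs, each 38×38 mm in cross-section, from z = 0 to the seat underside, each flush with a corner of the seat.

C is a rectangular door frame: two vertical jambs of 40×151 mm section, 2085 mm tall, with a clear opening 789 mm wide between their inner faces. A header 61 mm tall and 151 mm deep lies on top of the jambs and spans the full outside width.

Two stools sit around the table at the −x, +x sides. The door frame is on top of the table.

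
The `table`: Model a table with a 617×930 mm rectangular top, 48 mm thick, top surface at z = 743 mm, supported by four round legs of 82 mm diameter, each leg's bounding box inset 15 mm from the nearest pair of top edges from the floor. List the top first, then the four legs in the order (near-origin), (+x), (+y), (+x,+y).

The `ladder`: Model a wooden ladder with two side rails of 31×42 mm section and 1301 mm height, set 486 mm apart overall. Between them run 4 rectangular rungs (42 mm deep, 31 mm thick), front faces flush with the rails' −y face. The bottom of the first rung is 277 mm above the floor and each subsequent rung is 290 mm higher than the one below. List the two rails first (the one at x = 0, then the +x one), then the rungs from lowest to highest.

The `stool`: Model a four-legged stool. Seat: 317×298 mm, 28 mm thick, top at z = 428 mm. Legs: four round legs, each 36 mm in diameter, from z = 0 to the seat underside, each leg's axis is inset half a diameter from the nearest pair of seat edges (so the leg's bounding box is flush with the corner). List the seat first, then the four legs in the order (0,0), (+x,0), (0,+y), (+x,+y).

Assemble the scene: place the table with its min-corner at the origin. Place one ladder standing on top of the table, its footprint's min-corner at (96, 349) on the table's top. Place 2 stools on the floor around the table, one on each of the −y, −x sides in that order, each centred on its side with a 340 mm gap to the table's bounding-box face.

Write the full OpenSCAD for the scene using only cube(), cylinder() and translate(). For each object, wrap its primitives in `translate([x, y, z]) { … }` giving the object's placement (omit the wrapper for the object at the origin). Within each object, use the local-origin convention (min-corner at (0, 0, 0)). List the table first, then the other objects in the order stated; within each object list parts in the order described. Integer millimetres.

translate([0, 0, 695]) cube([617, 930, 48]);
translate([56, 56, 0]) cylinder(h = 695, r = 41);
translate([561, 56, 0]) cylinder(h = 695, r = 41);
translate([56, 874, 0]) cylinder(h = 695, r = 41);
translate([561, 874, 0]) cylinder(h = 695, r = 41);
translate([96, 349, 743]) {
  cube([31, 42, 1301]);
  translate([455, 0, 0]) cube([31, 42, 1301]);
  translate([31, 0, 277]) cube([424, 42, 31]);
  translate([31, 0, 567]) cube([424, 42, 31]);
  translate([31, 0, 857]) cube([424, 42, 31]);
  translate([31, 0, 1147]) cube([424, 42, 31]);
}
translate([150, -638, 0]) {
  translate([0, 0, 400]) cube([317, 298, 28]);
  translate([18, 18, 0]) cylinder(h = 400, r = 18);
  translate([299, 18, 0]) cylinder(h = 400, r = 18);
  translate([18, 280, 0]) cylinder(h = 400, r = 18);
  translate([299, 280, 0]) cylinder(h = 400, r = 18);
}
translate([-657, 316, 0]) {
  translate([0, 0, 400]) cube([317, 298, 28]);
  translate([18, 18, 0]) cylinder(h = 400, r = 18);
  translate([299, 18, 0]) cylinder(h = 400, r = 18);
  translate([18, 280, 0]) cylinder(h = 400, r = 18);
  translate([299, 280, 0]) cylinder(h = 400, r = 18);
}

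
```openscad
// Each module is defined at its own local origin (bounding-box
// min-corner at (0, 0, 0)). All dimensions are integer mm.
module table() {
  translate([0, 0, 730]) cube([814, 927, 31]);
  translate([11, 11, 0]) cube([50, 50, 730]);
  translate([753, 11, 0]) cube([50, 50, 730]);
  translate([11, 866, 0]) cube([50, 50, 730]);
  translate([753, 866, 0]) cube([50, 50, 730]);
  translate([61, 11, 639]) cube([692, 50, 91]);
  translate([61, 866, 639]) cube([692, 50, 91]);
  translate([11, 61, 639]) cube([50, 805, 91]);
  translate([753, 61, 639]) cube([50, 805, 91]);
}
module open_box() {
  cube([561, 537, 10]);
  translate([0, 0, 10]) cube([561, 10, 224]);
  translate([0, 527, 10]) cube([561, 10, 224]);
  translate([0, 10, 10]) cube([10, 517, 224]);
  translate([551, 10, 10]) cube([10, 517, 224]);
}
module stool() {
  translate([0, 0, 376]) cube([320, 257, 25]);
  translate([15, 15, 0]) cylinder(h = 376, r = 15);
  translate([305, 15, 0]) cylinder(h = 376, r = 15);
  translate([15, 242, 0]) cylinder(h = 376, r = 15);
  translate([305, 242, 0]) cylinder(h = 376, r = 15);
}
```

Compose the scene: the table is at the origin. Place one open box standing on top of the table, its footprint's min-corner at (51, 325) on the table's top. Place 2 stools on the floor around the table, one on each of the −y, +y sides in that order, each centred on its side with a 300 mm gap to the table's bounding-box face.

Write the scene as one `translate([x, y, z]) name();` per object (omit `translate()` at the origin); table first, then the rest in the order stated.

table();
translate([51, 325, 761]) open_box();
translate([247, -557, 0]) stool();
translate([247, 1227, 0]) stool();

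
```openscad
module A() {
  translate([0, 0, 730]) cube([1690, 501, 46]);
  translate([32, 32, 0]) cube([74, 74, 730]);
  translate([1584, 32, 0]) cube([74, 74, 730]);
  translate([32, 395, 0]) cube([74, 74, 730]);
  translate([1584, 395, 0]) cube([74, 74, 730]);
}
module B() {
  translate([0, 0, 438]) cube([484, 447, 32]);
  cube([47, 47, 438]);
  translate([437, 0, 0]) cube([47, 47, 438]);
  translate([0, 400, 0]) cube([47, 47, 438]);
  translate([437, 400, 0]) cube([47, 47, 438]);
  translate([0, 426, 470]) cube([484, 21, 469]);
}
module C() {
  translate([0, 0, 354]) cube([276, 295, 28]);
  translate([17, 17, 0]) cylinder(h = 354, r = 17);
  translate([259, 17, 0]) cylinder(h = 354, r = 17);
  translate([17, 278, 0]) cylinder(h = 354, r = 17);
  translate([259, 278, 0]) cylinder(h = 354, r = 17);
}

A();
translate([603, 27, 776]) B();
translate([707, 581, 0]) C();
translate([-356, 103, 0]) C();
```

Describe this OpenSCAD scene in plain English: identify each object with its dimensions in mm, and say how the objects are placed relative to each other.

A is a table: top 1690 mm (x) × 501 mm (y), 46 mm thick, upper face at z = 776 mm, on four 74×74 mm square legs, each inset 32 mm from the nearest pair of top edges, running from z = 0 to the bottom of the top.

B is a chair. The seat is a 484×447×32 mm slab with its top at z = 470 mm, on four 47×47 mm corner legs (flush with the seat edges, standing on z = 0). A flat backrest 21 mm thick, 469 mm tall, spans the full seat width and rises from the seat top along its +y edge, rear face flush with the rear of the seat.

C is a simple wooden stool: a rectangular seat 276 mm (x) by 295 mm (y), 28 mm thick, top face at z = 382 mm, on four round legs, each 34 mm in diameter. The legs rest on z = 0, each leg's axis is inset half a diameter from the nearest pair of seat edges (so the leg's bounding box is flush with the corner).

The chair is on top of the table, centred. Two stools sit around the table at the +y, −x sides.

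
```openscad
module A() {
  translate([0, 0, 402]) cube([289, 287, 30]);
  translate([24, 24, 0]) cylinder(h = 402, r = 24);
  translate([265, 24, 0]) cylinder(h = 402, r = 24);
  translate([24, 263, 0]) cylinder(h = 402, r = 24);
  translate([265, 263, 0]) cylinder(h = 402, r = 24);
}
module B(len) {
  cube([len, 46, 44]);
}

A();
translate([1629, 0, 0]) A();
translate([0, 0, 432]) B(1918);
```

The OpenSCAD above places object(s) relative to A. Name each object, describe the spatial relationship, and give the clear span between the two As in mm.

A is a stool. B is a beam. A beam spans the tops of two stools. The clear span between the two stools is 1340 mm.

Second stool starts at x = 1629; first ends at x = 289; clear span = 1629 − 289 = 1340 mm.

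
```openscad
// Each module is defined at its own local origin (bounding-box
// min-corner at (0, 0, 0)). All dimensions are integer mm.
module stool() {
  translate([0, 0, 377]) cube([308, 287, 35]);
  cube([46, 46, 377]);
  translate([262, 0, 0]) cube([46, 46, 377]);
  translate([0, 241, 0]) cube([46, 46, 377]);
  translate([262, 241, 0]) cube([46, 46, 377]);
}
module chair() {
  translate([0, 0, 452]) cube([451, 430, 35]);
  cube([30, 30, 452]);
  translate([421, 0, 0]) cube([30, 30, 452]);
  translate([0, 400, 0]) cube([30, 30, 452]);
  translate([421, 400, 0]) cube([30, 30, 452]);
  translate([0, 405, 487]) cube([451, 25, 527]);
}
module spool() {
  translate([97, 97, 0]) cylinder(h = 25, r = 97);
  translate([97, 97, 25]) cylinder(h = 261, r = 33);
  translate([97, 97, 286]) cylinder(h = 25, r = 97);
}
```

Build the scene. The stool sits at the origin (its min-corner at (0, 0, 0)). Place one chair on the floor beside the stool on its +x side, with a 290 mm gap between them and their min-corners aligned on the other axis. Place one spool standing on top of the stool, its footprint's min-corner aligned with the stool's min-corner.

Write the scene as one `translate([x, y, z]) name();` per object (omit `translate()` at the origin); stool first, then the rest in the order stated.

stool();
translate([598, 0, 0]) chair();
translate([0, 0, 412]) spool();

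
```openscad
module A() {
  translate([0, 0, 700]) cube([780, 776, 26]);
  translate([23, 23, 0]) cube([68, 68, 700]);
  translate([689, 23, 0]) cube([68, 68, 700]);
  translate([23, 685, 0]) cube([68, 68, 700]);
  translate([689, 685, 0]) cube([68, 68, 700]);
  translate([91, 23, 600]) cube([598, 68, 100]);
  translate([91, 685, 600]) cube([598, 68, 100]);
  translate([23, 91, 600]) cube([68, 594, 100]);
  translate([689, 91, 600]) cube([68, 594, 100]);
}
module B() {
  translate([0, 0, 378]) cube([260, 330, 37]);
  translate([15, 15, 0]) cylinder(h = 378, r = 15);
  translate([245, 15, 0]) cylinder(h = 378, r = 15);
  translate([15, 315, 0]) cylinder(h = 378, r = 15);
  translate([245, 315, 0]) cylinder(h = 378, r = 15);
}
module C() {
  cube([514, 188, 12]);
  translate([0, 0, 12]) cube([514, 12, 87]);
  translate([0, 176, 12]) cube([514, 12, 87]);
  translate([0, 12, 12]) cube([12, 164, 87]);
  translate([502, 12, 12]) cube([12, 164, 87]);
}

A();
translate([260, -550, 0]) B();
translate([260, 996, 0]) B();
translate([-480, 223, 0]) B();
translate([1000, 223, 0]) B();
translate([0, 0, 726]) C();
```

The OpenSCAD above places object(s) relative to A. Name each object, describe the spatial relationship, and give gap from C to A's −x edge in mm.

A is a table. B is a stool. C is an open box. Four stools sit around the table at the −y, +y, −x, +x sides. The open box is on top of the table. The gap from the open box to the table's −x edge is 0 mm.

The open box's min-x is at 0; the table's min-x is 0; gap = 0 mm.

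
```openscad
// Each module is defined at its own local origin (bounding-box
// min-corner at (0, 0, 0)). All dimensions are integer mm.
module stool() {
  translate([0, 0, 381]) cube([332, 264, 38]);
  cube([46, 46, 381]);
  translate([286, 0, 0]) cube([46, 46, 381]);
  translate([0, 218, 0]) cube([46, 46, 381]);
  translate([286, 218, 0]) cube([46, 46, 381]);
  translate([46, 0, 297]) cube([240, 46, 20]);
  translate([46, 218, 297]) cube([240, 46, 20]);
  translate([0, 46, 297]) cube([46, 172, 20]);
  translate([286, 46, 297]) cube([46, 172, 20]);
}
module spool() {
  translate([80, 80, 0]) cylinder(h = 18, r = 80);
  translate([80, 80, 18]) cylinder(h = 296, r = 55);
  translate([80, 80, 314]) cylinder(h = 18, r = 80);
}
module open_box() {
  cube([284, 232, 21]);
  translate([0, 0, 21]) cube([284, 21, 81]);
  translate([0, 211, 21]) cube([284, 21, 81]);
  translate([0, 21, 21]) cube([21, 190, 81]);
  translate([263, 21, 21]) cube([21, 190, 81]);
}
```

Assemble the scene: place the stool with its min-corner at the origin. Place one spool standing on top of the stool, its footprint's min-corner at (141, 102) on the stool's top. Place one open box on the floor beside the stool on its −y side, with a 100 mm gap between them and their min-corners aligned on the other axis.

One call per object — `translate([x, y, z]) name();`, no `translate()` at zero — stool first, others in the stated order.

stool();
translate([141, 102, 419]) spool();
translate([0, -332, 0]) open_box();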